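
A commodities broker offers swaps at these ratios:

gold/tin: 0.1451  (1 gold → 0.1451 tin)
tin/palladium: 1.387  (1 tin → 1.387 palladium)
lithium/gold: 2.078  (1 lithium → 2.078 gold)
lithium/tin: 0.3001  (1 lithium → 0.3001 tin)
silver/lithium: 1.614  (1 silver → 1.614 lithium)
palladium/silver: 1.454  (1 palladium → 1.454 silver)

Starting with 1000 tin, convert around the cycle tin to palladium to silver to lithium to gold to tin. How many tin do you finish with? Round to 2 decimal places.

981.43

1000 tin × 1.387 = 1387 palladium
1387 palladium × 1.454 = 2016.698 silver
2016.698 silver × 1.614 = 3254.950572 lithium
3254.950572 lithium × 2.078 = 6763.787288616 gold
6763.787288616 gold × 0.1451 = 981.4255355781816 tin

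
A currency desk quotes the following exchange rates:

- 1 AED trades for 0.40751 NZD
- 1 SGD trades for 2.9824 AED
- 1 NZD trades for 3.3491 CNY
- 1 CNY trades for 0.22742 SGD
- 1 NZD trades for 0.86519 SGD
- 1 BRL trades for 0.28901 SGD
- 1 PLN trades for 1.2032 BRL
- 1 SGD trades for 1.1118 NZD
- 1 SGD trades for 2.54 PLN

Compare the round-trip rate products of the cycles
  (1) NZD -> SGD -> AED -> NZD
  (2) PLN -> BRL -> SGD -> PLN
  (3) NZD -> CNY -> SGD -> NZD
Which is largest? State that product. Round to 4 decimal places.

(1) 0.86519 × 2.9824 × 0.40751 = 1.05152
(2) 1.2032 × 0.28901 × 2.54 = 0.88325
(3) 3.3491 × 0.22742 × 1.1118 = 0.84681
Highest is cycle (1) at 1.0515 (>1, arbitrage).

1.0515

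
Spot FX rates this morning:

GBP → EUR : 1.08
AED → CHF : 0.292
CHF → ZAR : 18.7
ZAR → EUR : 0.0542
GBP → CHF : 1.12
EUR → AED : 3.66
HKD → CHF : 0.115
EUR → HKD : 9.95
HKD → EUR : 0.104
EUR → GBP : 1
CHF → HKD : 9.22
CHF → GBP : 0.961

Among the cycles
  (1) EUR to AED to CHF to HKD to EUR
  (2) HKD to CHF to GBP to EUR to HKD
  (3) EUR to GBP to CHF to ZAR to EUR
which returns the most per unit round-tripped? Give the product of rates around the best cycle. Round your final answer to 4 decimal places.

1.1876

(1) 3.66 × 0.292 × 9.22 × 0.104 = 1.02477
(2) 0.115 × 0.961 × 1.08 × 9.95 = 1.18759
(3) 1 × 1.12 × 18.7 × 0.0542 = 1.13516
Highest is cycle (2) at 1.1876 (>1, arbitrage).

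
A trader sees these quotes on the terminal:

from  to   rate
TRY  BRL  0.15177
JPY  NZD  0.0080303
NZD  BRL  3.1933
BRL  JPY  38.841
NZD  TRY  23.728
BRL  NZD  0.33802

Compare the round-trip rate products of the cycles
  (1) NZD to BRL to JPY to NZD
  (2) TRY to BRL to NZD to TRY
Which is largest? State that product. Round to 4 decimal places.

1.2173

(1) 3.1933 × 38.841 × 0.0080303 = 0.99601
(2) 0.15177 × 0.33802 × 23.728 = 1.21728
Highest is cycle (2) at 1.2173 (>1, arbitrage).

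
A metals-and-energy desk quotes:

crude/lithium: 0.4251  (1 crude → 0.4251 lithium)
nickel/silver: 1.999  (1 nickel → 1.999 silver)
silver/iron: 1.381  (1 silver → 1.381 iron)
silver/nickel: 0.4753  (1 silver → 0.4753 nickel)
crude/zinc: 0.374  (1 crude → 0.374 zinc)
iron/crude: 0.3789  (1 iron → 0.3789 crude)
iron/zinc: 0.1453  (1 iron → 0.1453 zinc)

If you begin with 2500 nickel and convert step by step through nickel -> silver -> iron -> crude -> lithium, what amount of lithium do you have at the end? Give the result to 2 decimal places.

1111.63

2500 nickel × 1.999 = 4997.5 silver
4997.5 silver × 1.381 = 6901.5475 iron
6901.5475 iron × 0.3789 = 2614.99634775 crude
2614.99634775 crude × 0.4251 = 1111.634947428525 lithium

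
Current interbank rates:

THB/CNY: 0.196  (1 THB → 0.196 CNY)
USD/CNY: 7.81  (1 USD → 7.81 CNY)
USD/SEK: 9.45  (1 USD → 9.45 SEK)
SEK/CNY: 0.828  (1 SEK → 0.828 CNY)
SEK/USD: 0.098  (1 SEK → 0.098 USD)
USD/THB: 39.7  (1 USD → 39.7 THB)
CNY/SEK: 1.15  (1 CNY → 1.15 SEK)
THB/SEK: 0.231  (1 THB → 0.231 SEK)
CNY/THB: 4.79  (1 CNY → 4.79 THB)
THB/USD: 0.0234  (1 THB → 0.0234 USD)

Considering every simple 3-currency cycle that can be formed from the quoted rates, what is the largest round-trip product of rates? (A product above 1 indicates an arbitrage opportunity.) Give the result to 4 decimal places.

0.9162

CNY→THB→SEK→CNY: 4.79 × 0.231 × 0.828 = 0.91617
USD→THB→SEK→USD: 39.7 × 0.231 × 0.098 = 0.89873
USD→CNY→SEK→USD: 7.81 × 1.15 × 0.098 = 0.88019
USD→CNY→THB→USD: 7.81 × 4.79 × 0.0234 = 0.87539
Maximum is CNY→THB→SEK→CNY at 0.9162; no arbitrage — every cycle loses value.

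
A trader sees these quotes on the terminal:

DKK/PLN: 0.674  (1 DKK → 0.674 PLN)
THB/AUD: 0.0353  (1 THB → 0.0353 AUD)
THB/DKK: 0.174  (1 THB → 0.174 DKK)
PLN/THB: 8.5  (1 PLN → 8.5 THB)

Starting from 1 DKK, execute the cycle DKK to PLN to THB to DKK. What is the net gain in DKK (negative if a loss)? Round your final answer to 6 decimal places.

-0.003154

1 DKK × 0.674 = 0.674 PLN
0.674 PLN × 8.5 = 5.729 THB
5.729 THB × 0.174 = 0.996846 DKK
Net change: 0.996846 − 1 = -0.003154 DKK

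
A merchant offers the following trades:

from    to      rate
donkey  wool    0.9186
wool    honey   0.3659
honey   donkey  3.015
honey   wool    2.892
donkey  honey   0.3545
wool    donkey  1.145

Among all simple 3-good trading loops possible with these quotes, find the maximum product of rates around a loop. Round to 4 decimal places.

1.1739

wool→donkey→honey→wool: 1.145 × 0.3545 × 2.892 = 1.17387
wool→honey→donkey→wool: 0.3659 × 3.015 × 0.9186 = 1.01339
Maximum is wool→donkey→honey→wool at 1.1739; arbitrage exists.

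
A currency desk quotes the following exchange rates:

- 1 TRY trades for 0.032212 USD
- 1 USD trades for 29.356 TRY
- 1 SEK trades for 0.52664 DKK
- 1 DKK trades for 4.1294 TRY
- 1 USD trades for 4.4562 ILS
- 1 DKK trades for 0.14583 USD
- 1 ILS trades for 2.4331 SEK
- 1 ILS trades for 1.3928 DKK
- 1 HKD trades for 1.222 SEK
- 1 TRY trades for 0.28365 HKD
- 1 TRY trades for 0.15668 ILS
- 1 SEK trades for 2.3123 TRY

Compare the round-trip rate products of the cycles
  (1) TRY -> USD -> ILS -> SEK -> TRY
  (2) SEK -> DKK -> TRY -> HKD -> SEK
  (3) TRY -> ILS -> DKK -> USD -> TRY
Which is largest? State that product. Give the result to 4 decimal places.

0.9342

(1) 0.032212 × 4.4562 × 2.4331 × 2.3123 = 0.80758
(2) 0.52664 × 4.1294 × 0.28365 × 1.222 = 0.75380
(3) 0.15668 × 1.3928 × 0.14583 × 29.356 = 0.93421
Highest is cycle (3) at 0.9342 (≤1, no arbitrage).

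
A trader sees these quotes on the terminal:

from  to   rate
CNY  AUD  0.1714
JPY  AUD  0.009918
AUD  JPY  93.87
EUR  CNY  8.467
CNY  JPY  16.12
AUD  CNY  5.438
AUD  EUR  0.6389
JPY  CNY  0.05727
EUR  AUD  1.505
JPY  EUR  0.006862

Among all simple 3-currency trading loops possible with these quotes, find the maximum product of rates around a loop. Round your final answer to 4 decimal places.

0.9694

JPY→EUR→AUD→JPY: 0.006862 × 1.505 × 93.87 = 0.96942
JPY→EUR→CNY→JPY: 0.006862 × 8.467 × 16.12 = 0.93658
EUR→CNY→AUD→EUR: 8.467 × 0.1714 × 0.6389 = 0.92720
JPY→CNY→AUD→JPY: 0.05727 × 0.1714 × 93.87 = 0.92144
JPY→AUD→CNY→JPY: 0.009918 × 5.438 × 16.12 = 0.86942
Maximum is JPY→EUR→AUD→JPY at 0.9694; no arbitrage — every cycle loses value.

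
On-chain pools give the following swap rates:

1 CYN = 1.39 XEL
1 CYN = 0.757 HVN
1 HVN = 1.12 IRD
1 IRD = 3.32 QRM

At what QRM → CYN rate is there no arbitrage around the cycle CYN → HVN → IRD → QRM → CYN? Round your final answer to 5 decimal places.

Known legs of the cycle: 0.757 × 1.12 × 3.32 = 2.8148288
For no arbitrage the full-cycle product must be 1, so the missing rate is 1 / 2.8148288 ≈ 0.3552614.

0.35526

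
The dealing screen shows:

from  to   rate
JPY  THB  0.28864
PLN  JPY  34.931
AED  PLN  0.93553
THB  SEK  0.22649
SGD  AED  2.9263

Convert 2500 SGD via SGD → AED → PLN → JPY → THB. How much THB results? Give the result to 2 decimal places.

69005.56

2500 SGD × 2.9263 = 7315.75 AED
7315.75 AED × 0.93553 = 6844.1035975 PLN
6844.1035975 PLN × 34.931 = 239071.3827642725 JPY
239071.3827642725 JPY × 0.28864 = 69005.5639210796144 THB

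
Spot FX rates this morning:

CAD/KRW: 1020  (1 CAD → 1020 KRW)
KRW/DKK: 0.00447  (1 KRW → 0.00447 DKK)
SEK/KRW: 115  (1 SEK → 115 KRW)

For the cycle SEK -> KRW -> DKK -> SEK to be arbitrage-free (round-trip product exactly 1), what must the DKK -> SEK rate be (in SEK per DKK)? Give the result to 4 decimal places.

1.9453

Known legs of the cycle: 115 × 0.00447 = 0.51405
For no arbitrage the full-cycle product must be 1, so the missing rate is 1 / 0.51405 ≈ 1.945336.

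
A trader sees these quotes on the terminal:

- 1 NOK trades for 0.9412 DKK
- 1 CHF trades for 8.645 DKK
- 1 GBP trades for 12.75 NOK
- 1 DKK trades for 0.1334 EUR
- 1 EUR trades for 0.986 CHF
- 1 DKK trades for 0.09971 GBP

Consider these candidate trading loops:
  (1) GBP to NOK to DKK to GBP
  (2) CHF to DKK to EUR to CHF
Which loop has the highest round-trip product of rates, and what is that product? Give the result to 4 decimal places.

(1) 12.75 × 0.9412 × 0.09971 = 1.19655
(2) 8.645 × 0.1334 × 0.986 = 1.13710
Highest is cycle (1) at 1.1965 (>1, arbitrage).

1.1965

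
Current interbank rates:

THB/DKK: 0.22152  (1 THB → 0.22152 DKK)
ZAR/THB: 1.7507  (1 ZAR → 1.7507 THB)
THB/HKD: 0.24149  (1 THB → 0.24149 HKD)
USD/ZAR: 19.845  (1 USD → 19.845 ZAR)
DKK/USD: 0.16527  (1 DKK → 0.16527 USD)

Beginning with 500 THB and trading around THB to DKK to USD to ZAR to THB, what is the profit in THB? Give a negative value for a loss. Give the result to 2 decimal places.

500 THB × 0.22152 = 110.76 DKK
110.76 DKK × 0.16527 = 18.3053052 USD
18.3053052 USD × 19.845 = 363.268781694 ZAR
363.268781694 ZAR × 1.7507 = 635.9746561116858 THB
Net change: 635.9746561116858 − 500 = 135.9746561116858 THB

135.97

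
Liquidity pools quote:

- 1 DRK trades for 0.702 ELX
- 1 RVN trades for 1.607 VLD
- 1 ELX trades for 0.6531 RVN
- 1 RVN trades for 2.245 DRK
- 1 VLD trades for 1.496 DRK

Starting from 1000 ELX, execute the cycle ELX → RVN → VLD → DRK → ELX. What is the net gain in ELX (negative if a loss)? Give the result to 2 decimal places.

1000 ELX × 0.6531 = 653.1 RVN
653.1 RVN × 1.607 = 1049.5317 VLD
1049.5317 VLD × 1.496 = 1570.0994232 DRK
1570.0994232 DRK × 0.702 = 1102.2097950864 ELX
Net change: 1102.2097950864 − 1000 = 102.2097950864 ELX

102.21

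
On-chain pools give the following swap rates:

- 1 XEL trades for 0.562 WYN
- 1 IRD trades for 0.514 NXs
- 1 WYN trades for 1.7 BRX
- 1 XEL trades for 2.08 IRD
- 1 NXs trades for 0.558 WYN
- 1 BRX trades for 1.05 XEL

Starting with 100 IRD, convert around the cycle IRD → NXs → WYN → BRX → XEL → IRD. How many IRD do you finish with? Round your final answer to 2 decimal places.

106.49

100 IRD × 0.514 = 51.4 NXs
51.4 NXs × 0.558 = 28.6812 WYN
28.6812 WYN × 1.7 = 48.75804 BRX
48.75804 BRX × 1.05 = 51.195942 XEL
51.195942 XEL × 2.08 = 106.48755936 IRD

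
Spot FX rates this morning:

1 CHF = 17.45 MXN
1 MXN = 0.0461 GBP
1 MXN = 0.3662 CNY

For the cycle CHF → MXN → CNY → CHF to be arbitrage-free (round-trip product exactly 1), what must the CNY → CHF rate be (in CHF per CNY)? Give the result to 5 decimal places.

Known legs of the cycle: 17.45 × 0.3662 = 6.39019
For no arbitrage the full-cycle product must be 1, so the missing rate is 1 / 6.39019 ≈ 0.1564899.

0.15649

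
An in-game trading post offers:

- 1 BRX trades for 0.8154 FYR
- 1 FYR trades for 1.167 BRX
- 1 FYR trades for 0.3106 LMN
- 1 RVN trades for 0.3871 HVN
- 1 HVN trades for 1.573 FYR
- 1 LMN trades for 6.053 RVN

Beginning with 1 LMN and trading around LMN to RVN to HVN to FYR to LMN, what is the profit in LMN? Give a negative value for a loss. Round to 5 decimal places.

1 LMN × 6.053 = 6.053 RVN
6.053 RVN × 0.3871 = 2.3431163 HVN
2.3431163 HVN × 1.573 = 3.6857219399 FYR
3.6857219399 FYR × 0.3106 = 1.14478523453294 LMN
Net change: 1.14478523453294 − 1 = 0.14478523453294 LMN

0.14479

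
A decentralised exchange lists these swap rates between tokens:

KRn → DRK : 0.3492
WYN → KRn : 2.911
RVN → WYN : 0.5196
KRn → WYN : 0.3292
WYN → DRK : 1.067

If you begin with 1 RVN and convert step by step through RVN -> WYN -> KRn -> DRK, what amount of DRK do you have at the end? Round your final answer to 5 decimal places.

1 RVN × 0.5196 = 0.5196 WYN
0.5196 WYN × 2.911 = 1.5125556 KRn
1.5125556 KRn × 0.3492 = 0.52818441552 DRK

0.52818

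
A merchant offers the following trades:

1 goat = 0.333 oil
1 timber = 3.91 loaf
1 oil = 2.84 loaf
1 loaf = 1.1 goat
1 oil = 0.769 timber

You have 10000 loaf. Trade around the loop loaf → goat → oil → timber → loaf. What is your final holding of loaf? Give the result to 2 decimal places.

11013.87

10000 loaf × 1.1 = 11000 goat
11000 goat × 0.333 = 3663 oil
3663 oil × 0.769 = 2816.847 timber
2816.847 timber × 3.91 = 11013.87177 loaf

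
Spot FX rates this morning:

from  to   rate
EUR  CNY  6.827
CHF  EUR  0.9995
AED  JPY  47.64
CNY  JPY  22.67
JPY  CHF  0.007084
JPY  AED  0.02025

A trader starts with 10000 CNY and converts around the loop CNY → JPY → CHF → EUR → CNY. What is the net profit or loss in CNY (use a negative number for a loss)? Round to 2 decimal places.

958.29

10000 CNY × 22.67 = 226700 JPY
226700 JPY × 0.007084 = 1605.9428 CHF
1605.9428 CHF × 0.9995 = 1605.1398286 EUR
1605.1398286 EUR × 6.827 = 10958.2896098522 CNY
Net change: 10958.2896098522 − 10000 = 958.2896098522 CNY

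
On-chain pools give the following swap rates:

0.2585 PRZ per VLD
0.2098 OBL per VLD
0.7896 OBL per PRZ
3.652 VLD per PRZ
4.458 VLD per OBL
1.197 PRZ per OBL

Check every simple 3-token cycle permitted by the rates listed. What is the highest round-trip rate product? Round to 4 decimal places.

VLD→OBL→PRZ→VLD: 0.2098 × 1.197 × 3.652 = 0.91713
VLD→PRZ→OBL→VLD: 0.2585 × 0.7896 × 4.458 = 0.90993
Maximum is VLD→OBL→PRZ→VLD at 0.9171; no arbitrage — every cycle loses value.

0.9171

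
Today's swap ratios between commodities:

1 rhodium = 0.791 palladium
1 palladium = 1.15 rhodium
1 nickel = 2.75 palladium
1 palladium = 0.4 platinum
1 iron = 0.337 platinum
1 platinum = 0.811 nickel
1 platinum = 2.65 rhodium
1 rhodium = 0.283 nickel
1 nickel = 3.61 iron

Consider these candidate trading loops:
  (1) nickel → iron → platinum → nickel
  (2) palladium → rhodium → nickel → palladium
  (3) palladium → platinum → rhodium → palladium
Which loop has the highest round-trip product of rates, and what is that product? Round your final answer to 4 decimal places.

0.9866

(1) 3.61 × 0.337 × 0.811 = 0.98664
(2) 1.15 × 0.283 × 2.75 = 0.89499
(3) 0.4 × 2.65 × 0.791 = 0.83846
Highest is cycle (1) at 0.9866 (≤1, no arbitrage).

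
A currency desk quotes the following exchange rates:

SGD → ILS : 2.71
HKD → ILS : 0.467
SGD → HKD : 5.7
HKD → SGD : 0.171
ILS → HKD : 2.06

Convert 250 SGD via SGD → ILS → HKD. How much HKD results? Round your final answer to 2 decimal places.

1395.65

250 SGD × 2.71 = 677.5 ILS
677.5 ILS × 2.06 = 1395.65 HKD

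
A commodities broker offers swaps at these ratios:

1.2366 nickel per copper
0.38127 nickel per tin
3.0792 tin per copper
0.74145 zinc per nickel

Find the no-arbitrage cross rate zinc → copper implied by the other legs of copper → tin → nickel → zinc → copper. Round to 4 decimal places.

Known legs of the cycle: 3.0792 × 0.38127 × 0.74145 = 0.8704671817068
For no arbitrage the full-cycle product must be 1, so the missing rate is 1 / 0.8704671817068 ≈ 1.148808.

1.1488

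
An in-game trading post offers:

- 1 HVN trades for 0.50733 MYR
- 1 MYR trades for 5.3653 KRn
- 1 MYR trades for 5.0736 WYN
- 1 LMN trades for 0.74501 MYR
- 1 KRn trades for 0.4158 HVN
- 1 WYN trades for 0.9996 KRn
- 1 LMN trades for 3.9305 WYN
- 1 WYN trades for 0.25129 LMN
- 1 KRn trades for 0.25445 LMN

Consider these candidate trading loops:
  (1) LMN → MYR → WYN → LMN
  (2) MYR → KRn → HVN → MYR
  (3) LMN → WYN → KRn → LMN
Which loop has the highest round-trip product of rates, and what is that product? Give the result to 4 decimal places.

1.1318

(1) 0.74501 × 5.0736 × 0.25129 = 0.94985
(2) 5.3653 × 0.4158 × 0.50733 = 1.13180
(3) 3.9305 × 0.9996 × 0.25445 = 0.99972
Highest is cycle (2) at 1.1318 (>1, arbitrage).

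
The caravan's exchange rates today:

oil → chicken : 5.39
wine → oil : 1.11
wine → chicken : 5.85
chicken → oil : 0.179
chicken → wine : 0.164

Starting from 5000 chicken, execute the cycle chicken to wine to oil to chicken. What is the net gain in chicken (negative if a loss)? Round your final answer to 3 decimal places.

5000 chicken × 0.164 = 820 wine
820 wine × 1.11 = 910.2 oil
910.2 oil × 5.39 = 4905.978 chicken
Net change: 4905.978 − 5000 = -94.022 chicken

-94.022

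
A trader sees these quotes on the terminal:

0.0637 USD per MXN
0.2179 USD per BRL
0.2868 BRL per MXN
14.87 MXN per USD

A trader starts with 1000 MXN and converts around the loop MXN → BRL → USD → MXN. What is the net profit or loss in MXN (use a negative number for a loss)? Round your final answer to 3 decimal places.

-70.718

1000 MXN × 0.2868 = 286.8 BRL
286.8 BRL × 0.2179 = 62.49372 USD
62.49372 USD × 14.87 = 929.2816164 MXN
Net change: 929.2816164 − 1000 = -70.7183836 MXN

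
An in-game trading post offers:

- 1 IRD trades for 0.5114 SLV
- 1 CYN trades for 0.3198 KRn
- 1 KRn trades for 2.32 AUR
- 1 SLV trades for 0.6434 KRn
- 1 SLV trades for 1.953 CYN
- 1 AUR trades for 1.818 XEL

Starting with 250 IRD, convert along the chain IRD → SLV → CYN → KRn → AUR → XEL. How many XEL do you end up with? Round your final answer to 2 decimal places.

250 IRD × 0.5114 = 127.85 SLV
127.85 SLV × 1.953 = 249.69105 CYN
249.69105 CYN × 0.3198 = 79.85119779 KRn
79.85119779 KRn × 2.32 = 185.2547788728 AUR
185.2547788728 AUR × 1.818 = 336.7931879907504 XEL

336.79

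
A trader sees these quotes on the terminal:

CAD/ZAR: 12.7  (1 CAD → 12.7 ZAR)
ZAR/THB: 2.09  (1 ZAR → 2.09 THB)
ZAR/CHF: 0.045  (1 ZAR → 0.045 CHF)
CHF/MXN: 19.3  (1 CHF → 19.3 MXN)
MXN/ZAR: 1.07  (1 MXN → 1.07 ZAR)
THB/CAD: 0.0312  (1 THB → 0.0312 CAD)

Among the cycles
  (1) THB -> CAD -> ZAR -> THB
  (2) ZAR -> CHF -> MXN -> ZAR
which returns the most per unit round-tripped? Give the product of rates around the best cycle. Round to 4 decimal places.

0.9293

(1) 0.0312 × 12.7 × 2.09 = 0.82814
(2) 0.045 × 19.3 × 1.07 = 0.92930
Highest is cycle (2) at 0.9293 (≤1, no arbitrage).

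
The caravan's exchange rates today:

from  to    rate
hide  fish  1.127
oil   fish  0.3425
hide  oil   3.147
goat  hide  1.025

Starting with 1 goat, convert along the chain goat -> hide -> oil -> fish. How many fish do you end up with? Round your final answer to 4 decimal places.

1.1048

1 goat × 1.025 = 1.025 hide
1.025 hide × 3.147 = 3.225675 oil
3.225675 oil × 0.3425 = 1.1047936875 fish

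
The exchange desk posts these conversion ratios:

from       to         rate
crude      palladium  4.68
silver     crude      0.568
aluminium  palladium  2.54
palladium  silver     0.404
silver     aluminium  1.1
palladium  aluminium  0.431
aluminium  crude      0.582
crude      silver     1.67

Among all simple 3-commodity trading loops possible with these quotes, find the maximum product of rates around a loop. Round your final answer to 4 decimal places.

1.1739

palladium→aluminium→crude→palladium: 0.431 × 0.582 × 4.68 = 1.17394
palladium→silver→aluminium→palladium: 0.404 × 1.1 × 2.54 = 1.12878
palladium→silver→crude→palladium: 0.404 × 0.568 × 4.68 = 1.07393
crude→silver→aluminium→crude: 1.67 × 1.1 × 0.582 = 1.06913
Maximum is palladium→aluminium→crude→palladium at 1.1739; arbitrage exists.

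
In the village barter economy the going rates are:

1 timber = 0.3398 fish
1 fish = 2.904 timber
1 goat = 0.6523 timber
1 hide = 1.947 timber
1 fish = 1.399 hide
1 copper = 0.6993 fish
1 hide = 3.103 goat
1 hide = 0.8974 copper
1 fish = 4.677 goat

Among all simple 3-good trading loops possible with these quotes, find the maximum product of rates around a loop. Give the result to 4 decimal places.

goat→timber→fish→goat: 0.6523 × 0.3398 × 4.677 = 1.03666
timber→fish→hide→timber: 0.3398 × 1.399 × 1.947 = 0.92557
hide→copper→fish→hide: 0.8974 × 0.6993 × 1.399 = 0.87794
Maximum is goat→timber→fish→goat at 1.0367; arbitrage exists.

1.0367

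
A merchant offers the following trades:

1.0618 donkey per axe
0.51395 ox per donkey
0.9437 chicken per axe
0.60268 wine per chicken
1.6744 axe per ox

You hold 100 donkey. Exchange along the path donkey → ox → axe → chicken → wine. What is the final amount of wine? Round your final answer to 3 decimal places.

100 donkey × 0.51395 = 51.395 ox
51.395 ox × 1.6744 = 86.055788 axe
86.055788 axe × 0.9437 = 81.2108471356 chicken
81.2108471356 chicken × 0.60268 = 48.944153351683408 wine

48.944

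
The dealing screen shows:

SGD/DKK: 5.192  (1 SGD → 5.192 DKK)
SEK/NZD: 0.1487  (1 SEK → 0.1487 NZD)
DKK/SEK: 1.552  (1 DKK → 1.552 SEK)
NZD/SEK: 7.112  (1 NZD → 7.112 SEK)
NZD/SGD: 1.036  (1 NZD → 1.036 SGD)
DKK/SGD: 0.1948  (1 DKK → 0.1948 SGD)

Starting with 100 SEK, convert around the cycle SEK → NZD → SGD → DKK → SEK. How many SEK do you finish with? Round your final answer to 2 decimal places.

124.14

100 SEK × 0.1487 = 14.87 NZD
14.87 NZD × 1.036 = 15.40532 SGD
15.40532 SGD × 5.192 = 79.98442144 DKK
79.98442144 DKK × 1.552 = 124.13582207488 SEK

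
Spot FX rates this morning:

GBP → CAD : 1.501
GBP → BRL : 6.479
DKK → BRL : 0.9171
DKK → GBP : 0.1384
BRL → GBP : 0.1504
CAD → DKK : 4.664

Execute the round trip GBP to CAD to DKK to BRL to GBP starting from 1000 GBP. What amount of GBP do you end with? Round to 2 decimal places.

965.61

1000 GBP × 1.501 = 1501 CAD
1501 CAD × 4.664 = 7000.664 DKK
7000.664 DKK × 0.9171 = 6420.3089544 BRL
6420.3089544 BRL × 0.1504 = 965.61446674176 GBP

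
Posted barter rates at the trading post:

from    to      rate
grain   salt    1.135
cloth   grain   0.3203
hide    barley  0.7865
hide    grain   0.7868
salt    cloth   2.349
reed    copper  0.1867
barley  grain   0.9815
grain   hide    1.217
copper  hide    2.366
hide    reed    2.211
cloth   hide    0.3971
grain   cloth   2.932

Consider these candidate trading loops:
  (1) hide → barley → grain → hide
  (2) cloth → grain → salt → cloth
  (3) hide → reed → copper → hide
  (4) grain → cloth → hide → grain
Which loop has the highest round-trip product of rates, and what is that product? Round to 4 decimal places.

(1) 0.7865 × 0.9815 × 1.217 = 0.93946
(2) 0.3203 × 1.135 × 2.349 = 0.85396
(3) 2.211 × 0.1867 × 2.366 = 0.97667
(4) 2.932 × 0.3971 × 0.7868 = 0.91607
Highest is cycle (3) at 0.9767 (≤1, no arbitrage).

0.9767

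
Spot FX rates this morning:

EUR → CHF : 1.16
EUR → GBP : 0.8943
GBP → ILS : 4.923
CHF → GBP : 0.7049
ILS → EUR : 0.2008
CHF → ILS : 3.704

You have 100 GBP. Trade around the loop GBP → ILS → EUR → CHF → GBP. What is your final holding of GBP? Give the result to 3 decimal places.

100 GBP × 4.923 = 492.3 ILS
492.3 ILS × 0.2008 = 98.85384 EUR
98.85384 EUR × 1.16 = 114.6704544 CHF
114.6704544 CHF × 0.7049 = 80.83120330656 GBP

80.831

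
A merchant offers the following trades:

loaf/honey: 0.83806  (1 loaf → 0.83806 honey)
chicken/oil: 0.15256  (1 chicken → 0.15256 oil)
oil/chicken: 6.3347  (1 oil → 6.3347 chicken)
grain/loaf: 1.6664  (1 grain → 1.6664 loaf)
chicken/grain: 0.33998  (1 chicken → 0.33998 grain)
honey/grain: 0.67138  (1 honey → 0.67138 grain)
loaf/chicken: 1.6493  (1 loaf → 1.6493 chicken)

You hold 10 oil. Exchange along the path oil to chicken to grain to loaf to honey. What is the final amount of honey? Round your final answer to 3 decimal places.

10 oil × 6.3347 = 63.347 chicken
63.347 chicken × 0.33998 = 21.53671306 grain
21.53671306 grain × 1.6664 = 35.888778643184 loaf
35.888778643184 loaf × 0.83806 = 30.07694982970678304 honey

30.077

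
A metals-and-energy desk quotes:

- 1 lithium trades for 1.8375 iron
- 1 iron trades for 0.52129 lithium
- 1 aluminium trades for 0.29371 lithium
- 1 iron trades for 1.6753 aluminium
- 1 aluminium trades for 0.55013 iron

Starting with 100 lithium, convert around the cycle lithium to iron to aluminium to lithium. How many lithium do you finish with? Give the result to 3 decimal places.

100 lithium × 1.8375 = 183.75 iron
183.75 iron × 1.6753 = 307.836375 aluminium
307.836375 aluminium × 0.29371 = 90.41462170125 lithium

90.415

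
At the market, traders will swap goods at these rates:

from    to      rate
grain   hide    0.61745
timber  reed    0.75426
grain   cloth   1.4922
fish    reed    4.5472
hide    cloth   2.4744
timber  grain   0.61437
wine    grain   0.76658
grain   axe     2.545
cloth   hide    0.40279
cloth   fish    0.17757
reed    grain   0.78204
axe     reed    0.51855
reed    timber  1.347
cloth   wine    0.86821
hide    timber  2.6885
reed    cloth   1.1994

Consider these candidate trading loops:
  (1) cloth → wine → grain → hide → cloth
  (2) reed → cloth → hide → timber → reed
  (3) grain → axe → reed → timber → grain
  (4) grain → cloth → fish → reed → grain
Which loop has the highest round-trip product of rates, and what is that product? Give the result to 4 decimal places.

(1) 0.86821 × 0.76658 × 0.61745 × 2.4744 = 1.01684
(2) 1.1994 × 0.40279 × 2.6885 × 0.75426 = 0.97966
(3) 2.545 × 0.51855 × 1.347 × 0.61437 = 1.09213
(4) 1.4922 × 0.17757 × 4.5472 × 0.78204 = 0.94226
Highest is cycle (3) at 1.0921 (>1, arbitrage).

1.0921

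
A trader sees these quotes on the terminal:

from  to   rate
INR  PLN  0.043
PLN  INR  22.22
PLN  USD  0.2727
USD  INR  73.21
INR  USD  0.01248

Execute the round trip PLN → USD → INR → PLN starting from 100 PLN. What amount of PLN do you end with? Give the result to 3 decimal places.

85.847

100 PLN × 0.2727 = 27.27 USD
27.27 USD × 73.21 = 1996.4367 INR
1996.4367 INR × 0.043 = 85.8467781 PLN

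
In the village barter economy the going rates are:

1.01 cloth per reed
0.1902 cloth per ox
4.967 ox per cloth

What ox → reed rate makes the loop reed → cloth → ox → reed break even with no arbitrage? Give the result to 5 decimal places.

Known legs of the cycle: 1.01 × 4.967 = 5.01667
For no arbitrage the full-cycle product must be 1, so the missing rate is 1 / 5.01667 ≈ 0.1993354.

0.19934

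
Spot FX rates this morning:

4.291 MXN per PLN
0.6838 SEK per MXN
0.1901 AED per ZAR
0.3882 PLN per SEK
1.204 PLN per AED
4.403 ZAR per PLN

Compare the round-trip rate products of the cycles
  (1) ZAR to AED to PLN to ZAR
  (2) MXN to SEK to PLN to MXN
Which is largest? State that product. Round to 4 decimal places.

1.1391

(1) 0.1901 × 1.204 × 4.403 = 1.00776
(2) 0.6838 × 0.3882 × 4.291 = 1.13905
Highest is cycle (2) at 1.1391 (>1, arbitrage).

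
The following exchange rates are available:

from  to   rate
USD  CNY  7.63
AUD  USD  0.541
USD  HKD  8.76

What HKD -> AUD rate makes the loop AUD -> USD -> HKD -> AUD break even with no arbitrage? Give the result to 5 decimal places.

0.21101

Known legs of the cycle: 0.541 × 8.76 = 4.73916
For no arbitrage the full-cycle product must be 1, so the missing rate is 1 / 4.73916 ≈ 0.2110079.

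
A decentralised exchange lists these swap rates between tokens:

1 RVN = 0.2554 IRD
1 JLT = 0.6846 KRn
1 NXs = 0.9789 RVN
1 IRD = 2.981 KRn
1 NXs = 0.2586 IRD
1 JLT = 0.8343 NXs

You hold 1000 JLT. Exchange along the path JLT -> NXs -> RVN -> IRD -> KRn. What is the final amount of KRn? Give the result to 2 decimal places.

1000 JLT × 0.8343 = 834.3 NXs
834.3 NXs × 0.9789 = 816.69627 RVN
816.69627 RVN × 0.2554 = 208.584227358 IRD
208.584227358 IRD × 2.981 = 621.789581754198 KRn

621.79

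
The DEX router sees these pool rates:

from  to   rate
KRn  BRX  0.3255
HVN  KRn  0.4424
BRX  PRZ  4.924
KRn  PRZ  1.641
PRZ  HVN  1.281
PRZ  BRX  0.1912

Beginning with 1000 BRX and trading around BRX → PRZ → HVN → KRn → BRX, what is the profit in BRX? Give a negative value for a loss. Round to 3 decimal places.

-91.692

1000 BRX × 4.924 = 4924 PRZ
4924 PRZ × 1.281 = 6307.644 HVN
6307.644 HVN × 0.4424 = 2790.5017056 KRn
2790.5017056 KRn × 0.3255 = 908.3083051728 BRX
Net change: 908.3083051728 − 1000 = -91.6916948272 BRX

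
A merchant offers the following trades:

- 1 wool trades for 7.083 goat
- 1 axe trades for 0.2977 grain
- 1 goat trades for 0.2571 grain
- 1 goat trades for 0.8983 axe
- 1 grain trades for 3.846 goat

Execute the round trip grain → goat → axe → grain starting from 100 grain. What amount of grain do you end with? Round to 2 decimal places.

100 grain × 3.846 = 384.6 goat
384.6 goat × 0.8983 = 345.48618 axe
345.48618 axe × 0.2977 = 102.851235786 grain

102.85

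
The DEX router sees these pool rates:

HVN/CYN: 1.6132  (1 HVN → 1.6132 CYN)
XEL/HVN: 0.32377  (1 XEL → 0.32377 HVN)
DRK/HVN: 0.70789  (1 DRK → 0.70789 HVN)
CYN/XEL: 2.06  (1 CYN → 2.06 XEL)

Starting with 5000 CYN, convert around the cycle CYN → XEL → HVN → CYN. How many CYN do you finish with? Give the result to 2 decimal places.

5379.75

5000 CYN × 2.06 = 10300 XEL
10300 XEL × 0.32377 = 3334.831 HVN
3334.831 HVN × 1.6132 = 5379.7493692 CYN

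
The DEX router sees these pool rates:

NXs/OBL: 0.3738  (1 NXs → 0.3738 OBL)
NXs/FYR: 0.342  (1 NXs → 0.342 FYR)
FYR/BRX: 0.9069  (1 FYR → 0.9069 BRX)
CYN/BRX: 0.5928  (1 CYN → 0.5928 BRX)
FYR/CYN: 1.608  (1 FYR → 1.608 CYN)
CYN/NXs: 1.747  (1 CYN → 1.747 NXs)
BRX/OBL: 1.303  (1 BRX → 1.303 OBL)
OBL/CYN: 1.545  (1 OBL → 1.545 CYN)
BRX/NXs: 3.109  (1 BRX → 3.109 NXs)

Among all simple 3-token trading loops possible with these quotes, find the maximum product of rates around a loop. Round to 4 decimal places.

OBL→CYN→BRX→OBL: 1.545 × 0.5928 × 1.303 = 1.19339
NXs→OBL→CYN→NXs: 0.3738 × 1.545 × 1.747 = 1.00893
FYR→BRX→NXs→FYR: 0.9069 × 3.109 × 0.342 = 0.96429
FYR→CYN→NXs→FYR: 1.608 × 1.747 × 0.342 = 0.96074
Maximum is OBL→CYN→BRX→OBL at 1.1934; arbitrage exists.

1.1934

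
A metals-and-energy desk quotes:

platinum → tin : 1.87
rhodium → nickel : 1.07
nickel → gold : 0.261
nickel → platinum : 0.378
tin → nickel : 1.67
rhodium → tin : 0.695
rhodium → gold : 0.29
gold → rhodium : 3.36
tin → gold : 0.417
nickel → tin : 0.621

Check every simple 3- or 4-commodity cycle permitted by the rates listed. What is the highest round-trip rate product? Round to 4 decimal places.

1.1805

platinum→tin→nickel→platinum: 1.87 × 1.67 × 0.378 = 1.18046
rhodium→tin→nickel→gold→rhodium: 0.695 × 1.67 × 0.261 × 3.36 = 1.01784
rhodium→tin→gold→rhodium: 0.695 × 0.417 × 3.36 = 0.97378
rhodium→nickel→gold→rhodium: 1.07 × 0.261 × 3.36 = 0.93835
rhodium→nickel→tin→gold→rhodium: 1.07 × 0.621 × 0.417 × 3.36 = 0.93100
Maximum is platinum→tin→nickel→platinum at 1.1805; arbitrage exists.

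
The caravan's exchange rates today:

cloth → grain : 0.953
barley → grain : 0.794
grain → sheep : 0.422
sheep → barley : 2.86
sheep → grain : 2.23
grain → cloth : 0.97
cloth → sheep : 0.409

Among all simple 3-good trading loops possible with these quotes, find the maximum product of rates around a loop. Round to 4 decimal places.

sheep→barley→grain→sheep: 2.86 × 0.794 × 0.422 = 0.95829
sheep→grain→cloth→sheep: 2.23 × 0.97 × 0.409 = 0.88471
Maximum is sheep→barley→grain→sheep at 0.9583; no arbitrage — every cycle loses value.

0.9583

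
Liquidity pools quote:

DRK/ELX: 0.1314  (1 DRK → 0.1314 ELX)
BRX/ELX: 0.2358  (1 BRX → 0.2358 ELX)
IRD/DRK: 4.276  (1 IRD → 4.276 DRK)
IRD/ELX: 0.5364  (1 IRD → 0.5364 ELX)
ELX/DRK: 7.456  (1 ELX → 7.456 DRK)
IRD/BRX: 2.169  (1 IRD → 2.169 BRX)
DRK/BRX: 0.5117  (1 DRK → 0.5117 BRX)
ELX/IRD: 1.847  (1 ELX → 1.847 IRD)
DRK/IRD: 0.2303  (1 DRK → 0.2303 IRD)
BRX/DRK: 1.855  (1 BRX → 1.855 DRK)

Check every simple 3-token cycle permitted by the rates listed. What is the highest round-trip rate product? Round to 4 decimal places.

IRD→DRK→ELX→IRD: 4.276 × 0.1314 × 1.847 = 1.03777
IRD→BRX→ELX→IRD: 2.169 × 0.2358 × 1.847 = 0.94465
IRD→BRX→DRK→IRD: 2.169 × 1.855 × 0.2303 = 0.92661
IRD→ELX→DRK→IRD: 0.5364 × 7.456 × 0.2303 = 0.92106
BRX→ELX→DRK→BRX: 0.2358 × 7.456 × 0.5117 = 0.89963
Maximum is IRD→DRK→ELX→IRD at 1.0378; arbitrage exists.

1.0378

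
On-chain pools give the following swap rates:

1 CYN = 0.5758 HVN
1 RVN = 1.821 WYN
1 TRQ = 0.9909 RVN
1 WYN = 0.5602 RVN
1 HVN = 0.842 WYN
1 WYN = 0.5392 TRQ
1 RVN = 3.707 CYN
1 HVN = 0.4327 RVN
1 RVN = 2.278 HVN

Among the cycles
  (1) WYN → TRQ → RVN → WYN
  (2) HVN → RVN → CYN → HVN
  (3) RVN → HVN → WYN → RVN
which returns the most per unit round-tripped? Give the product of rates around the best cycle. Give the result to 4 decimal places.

1.0745

(1) 0.5392 × 0.9909 × 1.821 = 0.97295
(2) 0.4327 × 3.707 × 0.5758 = 0.92359
(3) 2.278 × 0.842 × 0.5602 = 1.07451
Highest is cycle (3) at 1.0745 (>1, arbitrage).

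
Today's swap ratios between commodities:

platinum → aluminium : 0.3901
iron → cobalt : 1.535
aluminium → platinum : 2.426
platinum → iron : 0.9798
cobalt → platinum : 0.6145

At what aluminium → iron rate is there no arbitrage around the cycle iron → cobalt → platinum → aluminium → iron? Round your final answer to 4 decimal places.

Known legs of the cycle: 1.535 × 0.6145 × 0.3901 = 0.36796475075
For no arbitrage the full-cycle product must be 1, so the missing rate is 1 / 0.36796475075 ≈ 2.717652.

2.7177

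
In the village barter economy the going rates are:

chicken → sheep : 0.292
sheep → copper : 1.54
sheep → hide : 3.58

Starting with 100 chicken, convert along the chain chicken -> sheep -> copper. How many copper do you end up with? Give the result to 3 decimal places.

100 chicken × 0.292 = 29.2 sheep
29.2 sheep × 1.54 = 44.968 copper

44.968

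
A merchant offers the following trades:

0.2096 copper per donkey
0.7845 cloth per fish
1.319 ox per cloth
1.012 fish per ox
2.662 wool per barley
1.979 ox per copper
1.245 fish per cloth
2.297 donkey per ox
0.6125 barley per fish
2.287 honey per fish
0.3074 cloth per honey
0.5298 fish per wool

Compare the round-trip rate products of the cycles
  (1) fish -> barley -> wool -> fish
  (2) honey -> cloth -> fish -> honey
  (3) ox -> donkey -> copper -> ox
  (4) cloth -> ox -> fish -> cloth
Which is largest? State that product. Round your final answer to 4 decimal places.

1.0472

(1) 0.6125 × 2.662 × 0.5298 = 0.86383
(2) 0.3074 × 1.245 × 2.287 = 0.87526
(3) 2.297 × 0.2096 × 1.979 = 0.95279
(4) 1.319 × 1.012 × 0.7845 = 1.04717
Highest is cycle (4) at 1.0472 (>1, arbitrage).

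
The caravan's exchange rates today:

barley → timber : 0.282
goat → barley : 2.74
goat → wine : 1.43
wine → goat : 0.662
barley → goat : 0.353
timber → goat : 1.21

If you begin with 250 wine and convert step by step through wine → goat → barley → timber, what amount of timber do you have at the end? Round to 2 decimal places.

127.88

250 wine × 0.662 = 165.5 goat
165.5 goat × 2.74 = 453.47 barley
453.47 barley × 0.282 = 127.87854 timber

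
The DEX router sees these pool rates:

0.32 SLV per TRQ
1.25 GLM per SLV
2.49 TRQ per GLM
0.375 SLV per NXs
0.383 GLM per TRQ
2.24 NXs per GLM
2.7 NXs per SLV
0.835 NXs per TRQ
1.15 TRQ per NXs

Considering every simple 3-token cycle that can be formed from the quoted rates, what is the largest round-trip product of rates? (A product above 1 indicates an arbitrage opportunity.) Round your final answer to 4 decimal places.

NXs→SLV→GLM→NXs: 0.375 × 1.25 × 2.24 = 1.05000
SLV→GLM→TRQ→SLV: 1.25 × 2.49 × 0.32 = 0.99600
NXs→TRQ→SLV→NXs: 1.15 × 0.32 × 2.7 = 0.99360
NXs→TRQ→GLM→NXs: 1.15 × 0.383 × 2.24 = 0.98661
Maximum is NXs→SLV→GLM→NXs at 1.0500; arbitrage exists.

1.0500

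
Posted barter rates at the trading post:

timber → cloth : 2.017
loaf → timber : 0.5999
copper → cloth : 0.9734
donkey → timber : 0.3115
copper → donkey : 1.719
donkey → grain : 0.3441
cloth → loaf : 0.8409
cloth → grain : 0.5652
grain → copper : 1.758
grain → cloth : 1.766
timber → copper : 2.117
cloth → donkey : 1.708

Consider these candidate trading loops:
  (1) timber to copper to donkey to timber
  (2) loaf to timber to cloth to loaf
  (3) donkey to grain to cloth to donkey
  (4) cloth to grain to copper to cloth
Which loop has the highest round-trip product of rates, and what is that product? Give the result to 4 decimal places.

1.1336

(1) 2.117 × 1.719 × 0.3115 = 1.13359
(2) 0.5999 × 2.017 × 0.8409 = 1.01749
(3) 0.3441 × 1.766 × 1.708 = 1.03792
(4) 0.5652 × 1.758 × 0.9734 = 0.96719
Highest is cycle (1) at 1.1336 (>1, arbitrage).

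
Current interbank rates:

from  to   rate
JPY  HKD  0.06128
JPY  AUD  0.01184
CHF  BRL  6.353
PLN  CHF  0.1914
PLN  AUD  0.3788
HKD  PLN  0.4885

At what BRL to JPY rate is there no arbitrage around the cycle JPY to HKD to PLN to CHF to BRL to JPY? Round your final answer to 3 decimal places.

Known legs of the cycle: 0.06128 × 0.4885 × 0.1914 × 6.353 = 0.036400228796976
For no arbitrage the full-cycle product must be 1, so the missing rate is 1 / 0.036400228796976 ≈ 27.47235.

27.472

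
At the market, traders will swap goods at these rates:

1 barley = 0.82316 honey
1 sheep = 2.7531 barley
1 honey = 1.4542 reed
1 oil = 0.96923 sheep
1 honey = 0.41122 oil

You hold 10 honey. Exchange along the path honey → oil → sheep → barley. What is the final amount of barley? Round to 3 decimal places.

10.973

10 honey × 0.41122 = 4.1122 oil
4.1122 oil × 0.96923 = 3.985667606 sheep
3.985667606 sheep × 2.7531 = 10.9729414860786 barley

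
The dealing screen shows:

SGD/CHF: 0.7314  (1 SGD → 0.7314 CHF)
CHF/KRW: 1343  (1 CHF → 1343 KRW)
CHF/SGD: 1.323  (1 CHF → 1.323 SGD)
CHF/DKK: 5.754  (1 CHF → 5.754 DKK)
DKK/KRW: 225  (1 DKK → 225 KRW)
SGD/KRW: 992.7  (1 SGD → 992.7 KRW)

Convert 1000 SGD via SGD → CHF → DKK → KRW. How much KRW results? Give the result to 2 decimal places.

946907.01

1000 SGD × 0.7314 = 731.4 CHF
731.4 CHF × 5.754 = 4208.4756 DKK
4208.4756 DKK × 225 = 946907.01 KRW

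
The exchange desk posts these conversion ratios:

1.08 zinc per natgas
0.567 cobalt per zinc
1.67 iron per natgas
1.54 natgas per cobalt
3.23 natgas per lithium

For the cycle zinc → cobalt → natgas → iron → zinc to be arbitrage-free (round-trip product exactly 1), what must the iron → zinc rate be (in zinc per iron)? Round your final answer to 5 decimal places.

Known legs of the cycle: 0.567 × 1.54 × 1.67 = 1.4582106
For no arbitrage the full-cycle product must be 1, so the missing rate is 1 / 1.4582106 ≈ 0.6857720.

0.68577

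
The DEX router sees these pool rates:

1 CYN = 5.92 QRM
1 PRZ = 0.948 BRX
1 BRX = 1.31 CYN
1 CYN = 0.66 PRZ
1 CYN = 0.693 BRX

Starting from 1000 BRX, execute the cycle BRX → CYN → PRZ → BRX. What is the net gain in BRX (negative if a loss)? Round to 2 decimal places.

1000 BRX × 1.31 = 1310 CYN
1310 CYN × 0.66 = 864.6 PRZ
864.6 PRZ × 0.948 = 819.6408 BRX
Net change: 819.6408 − 1000 = -180.3592 BRX

-180.36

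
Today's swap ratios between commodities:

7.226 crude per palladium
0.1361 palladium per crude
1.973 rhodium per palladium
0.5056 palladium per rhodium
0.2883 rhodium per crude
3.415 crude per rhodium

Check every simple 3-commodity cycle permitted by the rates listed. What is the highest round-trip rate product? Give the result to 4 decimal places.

palladium→crude→rhodium→palladium: 7.226 × 0.2883 × 0.5056 = 1.05329
palladium→rhodium→crude→palladium: 1.973 × 3.415 × 0.1361 = 0.91701
Maximum is palladium→crude→rhodium→palladium at 1.0533; arbitrage exists.

1.0533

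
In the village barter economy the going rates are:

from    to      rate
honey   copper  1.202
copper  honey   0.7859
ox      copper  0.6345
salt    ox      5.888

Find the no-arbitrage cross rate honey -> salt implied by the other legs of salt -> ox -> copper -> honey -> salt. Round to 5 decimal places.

Known legs of the cycle: 5.888 × 0.6345 × 0.7859 = 2.9360721024
For no arbitrage the full-cycle product must be 1, so the missing rate is 1 / 2.9360721024 ≈ 0.3405911.

0.34059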